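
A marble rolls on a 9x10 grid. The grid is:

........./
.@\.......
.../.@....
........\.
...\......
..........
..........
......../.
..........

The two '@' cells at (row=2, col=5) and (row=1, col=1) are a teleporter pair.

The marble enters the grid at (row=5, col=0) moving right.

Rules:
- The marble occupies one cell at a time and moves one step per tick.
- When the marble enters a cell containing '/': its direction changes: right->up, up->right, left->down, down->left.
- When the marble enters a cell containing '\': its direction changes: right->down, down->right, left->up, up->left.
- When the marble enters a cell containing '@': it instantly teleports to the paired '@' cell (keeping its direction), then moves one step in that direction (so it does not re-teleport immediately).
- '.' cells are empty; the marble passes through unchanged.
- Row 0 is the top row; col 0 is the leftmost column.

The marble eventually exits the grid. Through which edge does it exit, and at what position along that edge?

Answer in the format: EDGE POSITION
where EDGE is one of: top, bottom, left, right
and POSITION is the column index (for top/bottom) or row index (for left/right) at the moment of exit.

Answer: right 5

Derivation:
Step 1: enter (5,0), '.' pass, move right to (5,1)
Step 2: enter (5,1), '.' pass, move right to (5,2)
Step 3: enter (5,2), '.' pass, move right to (5,3)
Step 4: enter (5,3), '.' pass, move right to (5,4)
Step 5: enter (5,4), '.' pass, move right to (5,5)
Step 6: enter (5,5), '.' pass, move right to (5,6)
Step 7: enter (5,6), '.' pass, move right to (5,7)
Step 8: enter (5,7), '.' pass, move right to (5,8)
Step 9: enter (5,8), '.' pass, move right to (5,9)
Step 10: enter (5,9), '.' pass, move right to (5,10)
Step 11: at (5,10) — EXIT via right edge, pos 5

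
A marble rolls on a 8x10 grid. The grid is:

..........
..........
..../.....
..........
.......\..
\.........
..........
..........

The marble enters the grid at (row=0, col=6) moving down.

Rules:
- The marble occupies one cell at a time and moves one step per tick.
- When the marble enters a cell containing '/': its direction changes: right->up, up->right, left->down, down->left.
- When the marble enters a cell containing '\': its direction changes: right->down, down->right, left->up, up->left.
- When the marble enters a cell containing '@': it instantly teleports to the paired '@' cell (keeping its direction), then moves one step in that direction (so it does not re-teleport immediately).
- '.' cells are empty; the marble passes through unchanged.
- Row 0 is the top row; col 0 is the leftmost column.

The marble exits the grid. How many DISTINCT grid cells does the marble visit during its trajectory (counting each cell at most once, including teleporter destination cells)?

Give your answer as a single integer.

Step 1: enter (0,6), '.' pass, move down to (1,6)
Step 2: enter (1,6), '.' pass, move down to (2,6)
Step 3: enter (2,6), '.' pass, move down to (3,6)
Step 4: enter (3,6), '.' pass, move down to (4,6)
Step 5: enter (4,6), '.' pass, move down to (5,6)
Step 6: enter (5,6), '.' pass, move down to (6,6)
Step 7: enter (6,6), '.' pass, move down to (7,6)
Step 8: enter (7,6), '.' pass, move down to (8,6)
Step 9: at (8,6) — EXIT via bottom edge, pos 6
Distinct cells visited: 8 (path length 8)

Answer: 8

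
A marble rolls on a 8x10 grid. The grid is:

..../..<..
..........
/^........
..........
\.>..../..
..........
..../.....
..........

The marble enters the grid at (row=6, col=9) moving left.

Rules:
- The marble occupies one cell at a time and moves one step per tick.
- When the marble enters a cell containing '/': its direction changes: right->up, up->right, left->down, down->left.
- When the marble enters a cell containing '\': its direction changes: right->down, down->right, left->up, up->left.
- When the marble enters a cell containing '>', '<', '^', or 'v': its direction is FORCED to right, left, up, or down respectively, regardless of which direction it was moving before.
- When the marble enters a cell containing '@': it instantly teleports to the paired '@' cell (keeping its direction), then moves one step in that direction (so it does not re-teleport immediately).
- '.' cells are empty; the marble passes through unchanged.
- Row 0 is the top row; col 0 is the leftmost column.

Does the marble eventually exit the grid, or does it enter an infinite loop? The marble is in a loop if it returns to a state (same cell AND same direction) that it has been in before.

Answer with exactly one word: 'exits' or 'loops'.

Step 1: enter (6,9), '.' pass, move left to (6,8)
Step 2: enter (6,8), '.' pass, move left to (6,7)
Step 3: enter (6,7), '.' pass, move left to (6,6)
Step 4: enter (6,6), '.' pass, move left to (6,5)
Step 5: enter (6,5), '.' pass, move left to (6,4)
Step 6: enter (6,4), '/' deflects left->down, move down to (7,4)
Step 7: enter (7,4), '.' pass, move down to (8,4)
Step 8: at (8,4) — EXIT via bottom edge, pos 4

Answer: exits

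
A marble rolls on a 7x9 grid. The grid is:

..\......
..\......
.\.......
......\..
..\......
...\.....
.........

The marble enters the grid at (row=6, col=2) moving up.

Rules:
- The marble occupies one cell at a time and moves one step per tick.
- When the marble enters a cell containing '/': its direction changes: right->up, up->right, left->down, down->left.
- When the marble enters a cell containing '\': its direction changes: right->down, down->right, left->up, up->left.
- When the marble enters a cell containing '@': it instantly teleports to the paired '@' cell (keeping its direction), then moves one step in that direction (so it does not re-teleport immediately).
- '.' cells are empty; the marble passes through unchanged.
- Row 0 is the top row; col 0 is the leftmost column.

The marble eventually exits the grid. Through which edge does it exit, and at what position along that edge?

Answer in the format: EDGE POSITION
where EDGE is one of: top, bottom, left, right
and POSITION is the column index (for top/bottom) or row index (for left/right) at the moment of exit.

Step 1: enter (6,2), '.' pass, move up to (5,2)
Step 2: enter (5,2), '.' pass, move up to (4,2)
Step 3: enter (4,2), '\' deflects up->left, move left to (4,1)
Step 4: enter (4,1), '.' pass, move left to (4,0)
Step 5: enter (4,0), '.' pass, move left to (4,-1)
Step 6: at (4,-1) — EXIT via left edge, pos 4

Answer: left 4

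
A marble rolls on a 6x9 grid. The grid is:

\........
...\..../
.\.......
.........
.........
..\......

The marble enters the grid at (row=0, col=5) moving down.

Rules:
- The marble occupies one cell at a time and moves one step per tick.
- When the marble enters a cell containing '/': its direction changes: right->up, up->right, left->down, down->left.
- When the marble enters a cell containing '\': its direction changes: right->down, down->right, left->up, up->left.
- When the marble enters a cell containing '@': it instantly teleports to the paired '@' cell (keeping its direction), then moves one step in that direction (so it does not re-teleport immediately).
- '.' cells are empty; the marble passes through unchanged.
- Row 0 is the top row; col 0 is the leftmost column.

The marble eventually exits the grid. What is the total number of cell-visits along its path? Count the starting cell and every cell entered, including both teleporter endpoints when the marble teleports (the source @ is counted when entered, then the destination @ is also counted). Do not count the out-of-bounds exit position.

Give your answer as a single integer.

Step 1: enter (0,5), '.' pass, move down to (1,5)
Step 2: enter (1,5), '.' pass, move down to (2,5)
Step 3: enter (2,5), '.' pass, move down to (3,5)
Step 4: enter (3,5), '.' pass, move down to (4,5)
Step 5: enter (4,5), '.' pass, move down to (5,5)
Step 6: enter (5,5), '.' pass, move down to (6,5)
Step 7: at (6,5) — EXIT via bottom edge, pos 5
Path length (cell visits): 6

Answer: 6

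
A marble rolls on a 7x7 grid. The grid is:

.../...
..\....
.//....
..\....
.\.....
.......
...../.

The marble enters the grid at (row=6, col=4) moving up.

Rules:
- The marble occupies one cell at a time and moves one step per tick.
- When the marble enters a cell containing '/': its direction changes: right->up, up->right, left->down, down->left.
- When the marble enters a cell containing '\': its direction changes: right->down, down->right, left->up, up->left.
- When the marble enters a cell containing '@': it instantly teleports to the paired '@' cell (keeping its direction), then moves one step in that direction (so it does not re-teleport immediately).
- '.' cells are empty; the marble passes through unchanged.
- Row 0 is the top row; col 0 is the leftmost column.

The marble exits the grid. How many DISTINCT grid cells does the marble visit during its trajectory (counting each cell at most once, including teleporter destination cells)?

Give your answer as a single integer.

Step 1: enter (6,4), '.' pass, move up to (5,4)
Step 2: enter (5,4), '.' pass, move up to (4,4)
Step 3: enter (4,4), '.' pass, move up to (3,4)
Step 4: enter (3,4), '.' pass, move up to (2,4)
Step 5: enter (2,4), '.' pass, move up to (1,4)
Step 6: enter (1,4), '.' pass, move up to (0,4)
Step 7: enter (0,4), '.' pass, move up to (-1,4)
Step 8: at (-1,4) — EXIT via top edge, pos 4
Distinct cells visited: 7 (path length 7)

Answer: 7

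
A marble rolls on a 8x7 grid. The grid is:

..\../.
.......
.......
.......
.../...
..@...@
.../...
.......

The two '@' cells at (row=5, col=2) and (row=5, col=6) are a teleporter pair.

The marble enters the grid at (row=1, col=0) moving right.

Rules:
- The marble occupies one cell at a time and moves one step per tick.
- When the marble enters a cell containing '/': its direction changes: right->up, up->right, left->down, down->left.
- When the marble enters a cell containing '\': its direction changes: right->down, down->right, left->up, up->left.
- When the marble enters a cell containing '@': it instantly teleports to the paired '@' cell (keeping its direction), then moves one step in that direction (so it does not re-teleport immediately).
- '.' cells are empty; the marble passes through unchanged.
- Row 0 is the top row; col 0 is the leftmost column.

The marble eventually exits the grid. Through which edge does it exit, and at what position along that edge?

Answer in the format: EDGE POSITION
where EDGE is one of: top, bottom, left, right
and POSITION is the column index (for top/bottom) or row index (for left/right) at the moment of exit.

Step 1: enter (1,0), '.' pass, move right to (1,1)
Step 2: enter (1,1), '.' pass, move right to (1,2)
Step 3: enter (1,2), '.' pass, move right to (1,3)
Step 4: enter (1,3), '.' pass, move right to (1,4)
Step 5: enter (1,4), '.' pass, move right to (1,5)
Step 6: enter (1,5), '.' pass, move right to (1,6)
Step 7: enter (1,6), '.' pass, move right to (1,7)
Step 8: at (1,7) — EXIT via right edge, pos 1

Answer: right 1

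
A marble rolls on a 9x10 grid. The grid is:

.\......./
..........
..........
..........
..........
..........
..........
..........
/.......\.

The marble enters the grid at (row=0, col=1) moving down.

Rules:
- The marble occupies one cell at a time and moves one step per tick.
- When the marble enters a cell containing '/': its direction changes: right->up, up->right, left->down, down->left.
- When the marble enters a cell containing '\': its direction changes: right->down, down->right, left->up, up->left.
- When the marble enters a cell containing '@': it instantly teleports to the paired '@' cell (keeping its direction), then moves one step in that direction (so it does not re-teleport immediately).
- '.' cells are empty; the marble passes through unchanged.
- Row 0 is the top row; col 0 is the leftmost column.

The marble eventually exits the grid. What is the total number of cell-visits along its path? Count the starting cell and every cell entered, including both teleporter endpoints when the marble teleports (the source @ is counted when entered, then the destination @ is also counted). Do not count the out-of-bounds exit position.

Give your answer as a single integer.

Answer: 9

Derivation:
Step 1: enter (0,1), '\' deflects down->right, move right to (0,2)
Step 2: enter (0,2), '.' pass, move right to (0,3)
Step 3: enter (0,3), '.' pass, move right to (0,4)
Step 4: enter (0,4), '.' pass, move right to (0,5)
Step 5: enter (0,5), '.' pass, move right to (0,6)
Step 6: enter (0,6), '.' pass, move right to (0,7)
Step 7: enter (0,7), '.' pass, move right to (0,8)
Step 8: enter (0,8), '.' pass, move right to (0,9)
Step 9: enter (0,9), '/' deflects right->up, move up to (-1,9)
Step 10: at (-1,9) — EXIT via top edge, pos 9
Path length (cell visits): 9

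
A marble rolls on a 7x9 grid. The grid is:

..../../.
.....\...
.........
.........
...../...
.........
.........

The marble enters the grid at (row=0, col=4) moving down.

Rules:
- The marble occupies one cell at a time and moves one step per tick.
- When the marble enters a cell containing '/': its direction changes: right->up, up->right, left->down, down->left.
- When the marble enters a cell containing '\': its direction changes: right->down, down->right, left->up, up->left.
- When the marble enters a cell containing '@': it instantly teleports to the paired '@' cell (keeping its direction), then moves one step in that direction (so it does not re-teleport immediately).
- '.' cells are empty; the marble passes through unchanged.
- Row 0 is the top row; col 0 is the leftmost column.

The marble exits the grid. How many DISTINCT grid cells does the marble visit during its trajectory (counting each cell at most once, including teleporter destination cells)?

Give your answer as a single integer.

Answer: 5

Derivation:
Step 1: enter (0,4), '/' deflects down->left, move left to (0,3)
Step 2: enter (0,3), '.' pass, move left to (0,2)
Step 3: enter (0,2), '.' pass, move left to (0,1)
Step 4: enter (0,1), '.' pass, move left to (0,0)
Step 5: enter (0,0), '.' pass, move left to (0,-1)
Step 6: at (0,-1) — EXIT via left edge, pos 0
Distinct cells visited: 5 (path length 5)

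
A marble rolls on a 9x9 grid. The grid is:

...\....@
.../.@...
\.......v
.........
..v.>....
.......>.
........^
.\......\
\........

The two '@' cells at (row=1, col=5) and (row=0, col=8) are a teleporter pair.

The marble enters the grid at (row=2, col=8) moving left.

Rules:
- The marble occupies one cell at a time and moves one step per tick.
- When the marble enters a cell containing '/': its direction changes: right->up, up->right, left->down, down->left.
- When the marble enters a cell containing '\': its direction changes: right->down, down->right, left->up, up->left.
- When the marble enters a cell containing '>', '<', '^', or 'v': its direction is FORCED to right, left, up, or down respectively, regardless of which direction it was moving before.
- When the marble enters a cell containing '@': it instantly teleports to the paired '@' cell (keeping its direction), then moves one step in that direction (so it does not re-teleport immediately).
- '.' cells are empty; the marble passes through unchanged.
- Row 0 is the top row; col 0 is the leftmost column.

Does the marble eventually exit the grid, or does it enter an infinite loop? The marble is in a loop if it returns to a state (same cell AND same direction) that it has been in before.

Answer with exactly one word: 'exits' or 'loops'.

Answer: loops

Derivation:
Step 1: enter (2,8), 'v' forces left->down, move down to (3,8)
Step 2: enter (3,8), '.' pass, move down to (4,8)
Step 3: enter (4,8), '.' pass, move down to (5,8)
Step 4: enter (5,8), '.' pass, move down to (6,8)
Step 5: enter (6,8), '^' forces down->up, move up to (5,8)
Step 6: enter (5,8), '.' pass, move up to (4,8)
Step 7: enter (4,8), '.' pass, move up to (3,8)
Step 8: enter (3,8), '.' pass, move up to (2,8)
Step 9: enter (2,8), 'v' forces up->down, move down to (3,8)
Step 10: at (3,8) dir=down — LOOP DETECTED (seen before)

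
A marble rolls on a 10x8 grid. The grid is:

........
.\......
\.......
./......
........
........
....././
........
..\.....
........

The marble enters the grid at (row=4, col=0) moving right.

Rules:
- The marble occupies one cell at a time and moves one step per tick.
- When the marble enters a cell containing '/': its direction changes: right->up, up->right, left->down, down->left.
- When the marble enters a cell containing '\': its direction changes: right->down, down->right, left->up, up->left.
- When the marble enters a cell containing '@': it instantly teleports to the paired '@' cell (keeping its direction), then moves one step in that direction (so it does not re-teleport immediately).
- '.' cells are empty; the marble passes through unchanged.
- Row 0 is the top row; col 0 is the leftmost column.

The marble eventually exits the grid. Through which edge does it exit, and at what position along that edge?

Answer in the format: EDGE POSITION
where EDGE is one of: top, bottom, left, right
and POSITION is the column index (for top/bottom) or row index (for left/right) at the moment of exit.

Answer: right 4

Derivation:
Step 1: enter (4,0), '.' pass, move right to (4,1)
Step 2: enter (4,1), '.' pass, move right to (4,2)
Step 3: enter (4,2), '.' pass, move right to (4,3)
Step 4: enter (4,3), '.' pass, move right to (4,4)
Step 5: enter (4,4), '.' pass, move right to (4,5)
Step 6: enter (4,5), '.' pass, move right to (4,6)
Step 7: enter (4,6), '.' pass, move right to (4,7)
Step 8: enter (4,7), '.' pass, move right to (4,8)
Step 9: at (4,8) — EXIT via right edge, pos 4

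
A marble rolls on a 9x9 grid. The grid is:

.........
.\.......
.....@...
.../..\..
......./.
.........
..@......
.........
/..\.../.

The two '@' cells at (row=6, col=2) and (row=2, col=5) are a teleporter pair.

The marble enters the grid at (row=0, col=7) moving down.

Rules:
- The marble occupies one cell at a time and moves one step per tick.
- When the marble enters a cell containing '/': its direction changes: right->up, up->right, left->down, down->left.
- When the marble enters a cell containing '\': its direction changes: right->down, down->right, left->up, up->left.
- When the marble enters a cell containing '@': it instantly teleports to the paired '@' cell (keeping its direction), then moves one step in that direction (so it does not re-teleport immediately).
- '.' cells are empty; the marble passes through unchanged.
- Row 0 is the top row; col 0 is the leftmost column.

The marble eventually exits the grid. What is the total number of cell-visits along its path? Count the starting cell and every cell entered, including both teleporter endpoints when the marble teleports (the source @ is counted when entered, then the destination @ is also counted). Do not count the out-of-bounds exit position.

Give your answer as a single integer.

Answer: 12

Derivation:
Step 1: enter (0,7), '.' pass, move down to (1,7)
Step 2: enter (1,7), '.' pass, move down to (2,7)
Step 3: enter (2,7), '.' pass, move down to (3,7)
Step 4: enter (3,7), '.' pass, move down to (4,7)
Step 5: enter (4,7), '/' deflects down->left, move left to (4,6)
Step 6: enter (4,6), '.' pass, move left to (4,5)
Step 7: enter (4,5), '.' pass, move left to (4,4)
Step 8: enter (4,4), '.' pass, move left to (4,3)
Step 9: enter (4,3), '.' pass, move left to (4,2)
Step 10: enter (4,2), '.' pass, move left to (4,1)
Step 11: enter (4,1), '.' pass, move left to (4,0)
Step 12: enter (4,0), '.' pass, move left to (4,-1)
Step 13: at (4,-1) — EXIT via left edge, pos 4
Path length (cell visits): 12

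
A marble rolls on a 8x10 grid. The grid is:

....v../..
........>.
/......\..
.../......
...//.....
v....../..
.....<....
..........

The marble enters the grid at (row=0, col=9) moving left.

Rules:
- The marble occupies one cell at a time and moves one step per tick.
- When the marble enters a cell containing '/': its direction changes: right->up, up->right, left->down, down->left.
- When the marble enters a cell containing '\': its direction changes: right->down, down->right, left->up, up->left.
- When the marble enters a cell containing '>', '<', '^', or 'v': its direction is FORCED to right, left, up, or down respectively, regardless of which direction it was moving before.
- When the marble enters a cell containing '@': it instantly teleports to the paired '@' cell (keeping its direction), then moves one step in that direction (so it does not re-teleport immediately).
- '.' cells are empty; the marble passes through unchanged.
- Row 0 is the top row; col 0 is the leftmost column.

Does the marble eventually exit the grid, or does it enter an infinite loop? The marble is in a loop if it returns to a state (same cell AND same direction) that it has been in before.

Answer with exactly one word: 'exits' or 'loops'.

Answer: exits

Derivation:
Step 1: enter (0,9), '.' pass, move left to (0,8)
Step 2: enter (0,8), '.' pass, move left to (0,7)
Step 3: enter (0,7), '/' deflects left->down, move down to (1,7)
Step 4: enter (1,7), '.' pass, move down to (2,7)
Step 5: enter (2,7), '\' deflects down->right, move right to (2,8)
Step 6: enter (2,8), '.' pass, move right to (2,9)
Step 7: enter (2,9), '.' pass, move right to (2,10)
Step 8: at (2,10) — EXIT via right edge, pos 2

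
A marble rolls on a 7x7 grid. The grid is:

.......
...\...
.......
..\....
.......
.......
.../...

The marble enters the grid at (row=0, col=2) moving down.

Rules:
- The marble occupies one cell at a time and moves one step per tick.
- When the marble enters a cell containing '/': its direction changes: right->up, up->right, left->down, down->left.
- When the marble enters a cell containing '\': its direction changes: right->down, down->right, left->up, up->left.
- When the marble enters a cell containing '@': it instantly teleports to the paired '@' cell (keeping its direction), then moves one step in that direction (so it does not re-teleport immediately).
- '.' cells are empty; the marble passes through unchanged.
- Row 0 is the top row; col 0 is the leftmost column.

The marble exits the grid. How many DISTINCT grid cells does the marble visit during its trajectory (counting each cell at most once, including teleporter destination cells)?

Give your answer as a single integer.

Answer: 8

Derivation:
Step 1: enter (0,2), '.' pass, move down to (1,2)
Step 2: enter (1,2), '.' pass, move down to (2,2)
Step 3: enter (2,2), '.' pass, move down to (3,2)
Step 4: enter (3,2), '\' deflects down->right, move right to (3,3)
Step 5: enter (3,3), '.' pass, move right to (3,4)
Step 6: enter (3,4), '.' pass, move right to (3,5)
Step 7: enter (3,5), '.' pass, move right to (3,6)
Step 8: enter (3,6), '.' pass, move right to (3,7)
Step 9: at (3,7) — EXIT via right edge, pos 3
Distinct cells visited: 8 (path length 8)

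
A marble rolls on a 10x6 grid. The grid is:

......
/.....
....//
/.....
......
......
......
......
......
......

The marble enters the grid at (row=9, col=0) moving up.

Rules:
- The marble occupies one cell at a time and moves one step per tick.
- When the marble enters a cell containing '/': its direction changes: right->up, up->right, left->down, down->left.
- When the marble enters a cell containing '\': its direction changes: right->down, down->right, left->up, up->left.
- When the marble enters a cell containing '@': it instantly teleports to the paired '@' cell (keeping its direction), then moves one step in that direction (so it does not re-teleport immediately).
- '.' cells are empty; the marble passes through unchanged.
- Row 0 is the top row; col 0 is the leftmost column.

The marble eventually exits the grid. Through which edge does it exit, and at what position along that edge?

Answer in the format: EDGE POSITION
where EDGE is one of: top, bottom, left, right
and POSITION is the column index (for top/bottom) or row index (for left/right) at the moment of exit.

Answer: right 3

Derivation:
Step 1: enter (9,0), '.' pass, move up to (8,0)
Step 2: enter (8,0), '.' pass, move up to (7,0)
Step 3: enter (7,0), '.' pass, move up to (6,0)
Step 4: enter (6,0), '.' pass, move up to (5,0)
Step 5: enter (5,0), '.' pass, move up to (4,0)
Step 6: enter (4,0), '.' pass, move up to (3,0)
Step 7: enter (3,0), '/' deflects up->right, move right to (3,1)
Step 8: enter (3,1), '.' pass, move right to (3,2)
Step 9: enter (3,2), '.' pass, move right to (3,3)
Step 10: enter (3,3), '.' pass, move right to (3,4)
Step 11: enter (3,4), '.' pass, move right to (3,5)
Step 12: enter (3,5), '.' pass, move right to (3,6)
Step 13: at (3,6) — EXIT via right edge, pos 3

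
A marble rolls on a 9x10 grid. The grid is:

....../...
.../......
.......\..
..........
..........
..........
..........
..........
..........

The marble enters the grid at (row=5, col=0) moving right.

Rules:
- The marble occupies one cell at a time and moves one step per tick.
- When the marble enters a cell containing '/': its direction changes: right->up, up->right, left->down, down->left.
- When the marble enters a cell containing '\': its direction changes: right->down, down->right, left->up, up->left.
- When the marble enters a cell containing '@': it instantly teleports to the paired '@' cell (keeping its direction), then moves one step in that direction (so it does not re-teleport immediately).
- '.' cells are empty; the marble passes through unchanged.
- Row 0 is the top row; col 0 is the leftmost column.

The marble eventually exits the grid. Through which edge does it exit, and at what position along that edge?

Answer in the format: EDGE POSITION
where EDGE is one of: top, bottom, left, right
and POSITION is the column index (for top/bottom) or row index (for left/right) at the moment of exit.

Step 1: enter (5,0), '.' pass, move right to (5,1)
Step 2: enter (5,1), '.' pass, move right to (5,2)
Step 3: enter (5,2), '.' pass, move right to (5,3)
Step 4: enter (5,3), '.' pass, move right to (5,4)
Step 5: enter (5,4), '.' pass, move right to (5,5)
Step 6: enter (5,5), '.' pass, move right to (5,6)
Step 7: enter (5,6), '.' pass, move right to (5,7)
Step 8: enter (5,7), '.' pass, move right to (5,8)
Step 9: enter (5,8), '.' pass, move right to (5,9)
Step 10: enter (5,9), '.' pass, move right to (5,10)
Step 11: at (5,10) — EXIT via right edge, pos 5

Answer: right 5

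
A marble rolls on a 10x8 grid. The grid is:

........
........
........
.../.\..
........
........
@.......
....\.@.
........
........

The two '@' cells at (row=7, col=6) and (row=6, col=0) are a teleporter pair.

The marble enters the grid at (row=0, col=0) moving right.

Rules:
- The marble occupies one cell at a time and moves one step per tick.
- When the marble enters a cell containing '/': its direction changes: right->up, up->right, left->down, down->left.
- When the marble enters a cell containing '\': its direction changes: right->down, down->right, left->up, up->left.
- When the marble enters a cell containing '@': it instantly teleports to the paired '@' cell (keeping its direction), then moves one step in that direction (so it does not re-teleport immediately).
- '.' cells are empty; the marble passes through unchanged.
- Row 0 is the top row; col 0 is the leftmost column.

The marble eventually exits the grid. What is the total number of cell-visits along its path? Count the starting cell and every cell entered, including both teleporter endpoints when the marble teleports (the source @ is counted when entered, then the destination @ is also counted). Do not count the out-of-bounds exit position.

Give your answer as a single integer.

Answer: 8

Derivation:
Step 1: enter (0,0), '.' pass, move right to (0,1)
Step 2: enter (0,1), '.' pass, move right to (0,2)
Step 3: enter (0,2), '.' pass, move right to (0,3)
Step 4: enter (0,3), '.' pass, move right to (0,4)
Step 5: enter (0,4), '.' pass, move right to (0,5)
Step 6: enter (0,5), '.' pass, move right to (0,6)
Step 7: enter (0,6), '.' pass, move right to (0,7)
Step 8: enter (0,7), '.' pass, move right to (0,8)
Step 9: at (0,8) — EXIT via right edge, pos 0
Path length (cell visits): 8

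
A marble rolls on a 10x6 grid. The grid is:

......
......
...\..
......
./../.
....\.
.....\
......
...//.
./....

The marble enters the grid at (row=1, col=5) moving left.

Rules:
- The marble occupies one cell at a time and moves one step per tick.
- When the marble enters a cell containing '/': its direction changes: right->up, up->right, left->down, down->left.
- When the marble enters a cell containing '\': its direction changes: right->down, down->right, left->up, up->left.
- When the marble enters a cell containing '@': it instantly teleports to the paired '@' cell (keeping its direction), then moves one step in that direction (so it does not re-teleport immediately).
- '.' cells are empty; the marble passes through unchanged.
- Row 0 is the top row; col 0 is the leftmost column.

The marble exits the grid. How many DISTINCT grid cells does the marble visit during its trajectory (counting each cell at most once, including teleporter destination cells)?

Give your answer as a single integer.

Answer: 6

Derivation:
Step 1: enter (1,5), '.' pass, move left to (1,4)
Step 2: enter (1,4), '.' pass, move left to (1,3)
Step 3: enter (1,3), '.' pass, move left to (1,2)
Step 4: enter (1,2), '.' pass, move left to (1,1)
Step 5: enter (1,1), '.' pass, move left to (1,0)
Step 6: enter (1,0), '.' pass, move left to (1,-1)
Step 7: at (1,-1) — EXIT via left edge, pos 1
Distinct cells visited: 6 (path length 6)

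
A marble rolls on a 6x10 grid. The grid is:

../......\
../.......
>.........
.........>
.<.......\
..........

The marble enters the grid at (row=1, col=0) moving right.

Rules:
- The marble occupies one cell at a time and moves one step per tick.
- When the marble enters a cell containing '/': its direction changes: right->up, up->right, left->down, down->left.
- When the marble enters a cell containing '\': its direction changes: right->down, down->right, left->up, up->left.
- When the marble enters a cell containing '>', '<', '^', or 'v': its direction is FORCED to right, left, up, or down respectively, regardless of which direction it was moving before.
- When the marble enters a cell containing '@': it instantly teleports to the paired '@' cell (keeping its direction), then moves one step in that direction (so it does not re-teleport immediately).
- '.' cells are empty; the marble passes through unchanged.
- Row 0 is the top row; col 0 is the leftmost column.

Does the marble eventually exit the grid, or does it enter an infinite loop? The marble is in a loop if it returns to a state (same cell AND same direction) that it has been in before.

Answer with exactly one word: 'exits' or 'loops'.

Step 1: enter (1,0), '.' pass, move right to (1,1)
Step 2: enter (1,1), '.' pass, move right to (1,2)
Step 3: enter (1,2), '/' deflects right->up, move up to (0,2)
Step 4: enter (0,2), '/' deflects up->right, move right to (0,3)
Step 5: enter (0,3), '.' pass, move right to (0,4)
Step 6: enter (0,4), '.' pass, move right to (0,5)
Step 7: enter (0,5), '.' pass, move right to (0,6)
Step 8: enter (0,6), '.' pass, move right to (0,7)
Step 9: enter (0,7), '.' pass, move right to (0,8)
Step 10: enter (0,8), '.' pass, move right to (0,9)
Step 11: enter (0,9), '\' deflects right->down, move down to (1,9)
Step 12: enter (1,9), '.' pass, move down to (2,9)
Step 13: enter (2,9), '.' pass, move down to (3,9)
Step 14: enter (3,9), '>' forces down->right, move right to (3,10)
Step 15: at (3,10) — EXIT via right edge, pos 3

Answer: exits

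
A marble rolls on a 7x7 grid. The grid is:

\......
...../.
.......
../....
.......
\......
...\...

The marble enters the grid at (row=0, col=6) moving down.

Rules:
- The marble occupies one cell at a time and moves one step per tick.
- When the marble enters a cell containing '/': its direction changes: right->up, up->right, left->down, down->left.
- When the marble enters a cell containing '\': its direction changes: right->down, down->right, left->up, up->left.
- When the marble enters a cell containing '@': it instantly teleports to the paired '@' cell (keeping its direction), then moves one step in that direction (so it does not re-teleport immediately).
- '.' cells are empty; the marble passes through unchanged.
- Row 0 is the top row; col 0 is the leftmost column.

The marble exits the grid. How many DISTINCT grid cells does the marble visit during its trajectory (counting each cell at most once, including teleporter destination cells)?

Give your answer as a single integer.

Answer: 7

Derivation:
Step 1: enter (0,6), '.' pass, move down to (1,6)
Step 2: enter (1,6), '.' pass, move down to (2,6)
Step 3: enter (2,6), '.' pass, move down to (3,6)
Step 4: enter (3,6), '.' pass, move down to (4,6)
Step 5: enter (4,6), '.' pass, move down to (5,6)
Step 6: enter (5,6), '.' pass, move down to (6,6)
Step 7: enter (6,6), '.' pass, move down to (7,6)
Step 8: at (7,6) — EXIT via bottom edge, pos 6
Distinct cells visited: 7 (path length 7)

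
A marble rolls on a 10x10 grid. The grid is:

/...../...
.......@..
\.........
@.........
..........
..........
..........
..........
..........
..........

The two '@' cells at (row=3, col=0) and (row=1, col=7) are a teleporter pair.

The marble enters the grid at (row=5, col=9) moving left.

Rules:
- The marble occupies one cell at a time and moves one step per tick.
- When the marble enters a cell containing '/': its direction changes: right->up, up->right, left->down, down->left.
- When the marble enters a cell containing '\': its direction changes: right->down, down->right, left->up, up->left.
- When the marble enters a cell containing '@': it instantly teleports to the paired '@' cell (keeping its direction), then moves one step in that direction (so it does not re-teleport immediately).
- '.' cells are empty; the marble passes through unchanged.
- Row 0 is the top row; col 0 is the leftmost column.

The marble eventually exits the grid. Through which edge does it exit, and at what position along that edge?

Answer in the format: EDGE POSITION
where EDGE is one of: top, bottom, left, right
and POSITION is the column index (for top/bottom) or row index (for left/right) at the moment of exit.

Answer: left 5

Derivation:
Step 1: enter (5,9), '.' pass, move left to (5,8)
Step 2: enter (5,8), '.' pass, move left to (5,7)
Step 3: enter (5,7), '.' pass, move left to (5,6)
Step 4: enter (5,6), '.' pass, move left to (5,5)
Step 5: enter (5,5), '.' pass, move left to (5,4)
Step 6: enter (5,4), '.' pass, move left to (5,3)
Step 7: enter (5,3), '.' pass, move left to (5,2)
Step 8: enter (5,2), '.' pass, move left to (5,1)
Step 9: enter (5,1), '.' pass, move left to (5,0)
Step 10: enter (5,0), '.' pass, move left to (5,-1)
Step 11: at (5,-1) — EXIT via left edge, pos 5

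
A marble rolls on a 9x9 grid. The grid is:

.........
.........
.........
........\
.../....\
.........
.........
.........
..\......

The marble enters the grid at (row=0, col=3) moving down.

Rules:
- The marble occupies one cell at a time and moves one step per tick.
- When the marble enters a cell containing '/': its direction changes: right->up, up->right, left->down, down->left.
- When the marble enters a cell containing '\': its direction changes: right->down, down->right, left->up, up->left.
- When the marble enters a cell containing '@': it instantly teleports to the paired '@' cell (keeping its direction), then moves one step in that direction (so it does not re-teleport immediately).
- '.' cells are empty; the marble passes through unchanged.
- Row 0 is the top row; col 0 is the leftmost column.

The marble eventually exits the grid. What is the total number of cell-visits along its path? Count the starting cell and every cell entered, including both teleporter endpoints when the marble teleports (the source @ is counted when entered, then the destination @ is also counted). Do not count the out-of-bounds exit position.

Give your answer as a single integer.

Answer: 8

Derivation:
Step 1: enter (0,3), '.' pass, move down to (1,3)
Step 2: enter (1,3), '.' pass, move down to (2,3)
Step 3: enter (2,3), '.' pass, move down to (3,3)
Step 4: enter (3,3), '.' pass, move down to (4,3)
Step 5: enter (4,3), '/' deflects down->left, move left to (4,2)
Step 6: enter (4,2), '.' pass, move left to (4,1)
Step 7: enter (4,1), '.' pass, move left to (4,0)
Step 8: enter (4,0), '.' pass, move left to (4,-1)
Step 9: at (4,-1) — EXIT via left edge, pos 4
Path length (cell visits): 8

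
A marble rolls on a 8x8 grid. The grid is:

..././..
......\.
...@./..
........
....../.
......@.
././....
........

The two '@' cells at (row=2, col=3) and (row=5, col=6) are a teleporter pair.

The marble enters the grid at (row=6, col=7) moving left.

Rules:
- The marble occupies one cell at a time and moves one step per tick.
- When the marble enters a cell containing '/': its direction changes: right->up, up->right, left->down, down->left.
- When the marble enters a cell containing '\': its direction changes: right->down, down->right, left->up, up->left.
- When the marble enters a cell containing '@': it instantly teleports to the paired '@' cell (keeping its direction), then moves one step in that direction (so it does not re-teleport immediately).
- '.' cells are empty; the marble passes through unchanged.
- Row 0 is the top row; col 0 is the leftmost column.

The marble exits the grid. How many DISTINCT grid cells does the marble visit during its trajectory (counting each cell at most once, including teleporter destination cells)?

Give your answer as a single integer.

Step 1: enter (6,7), '.' pass, move left to (6,6)
Step 2: enter (6,6), '.' pass, move left to (6,5)
Step 3: enter (6,5), '.' pass, move left to (6,4)
Step 4: enter (6,4), '.' pass, move left to (6,3)
Step 5: enter (6,3), '/' deflects left->down, move down to (7,3)
Step 6: enter (7,3), '.' pass, move down to (8,3)
Step 7: at (8,3) — EXIT via bottom edge, pos 3
Distinct cells visited: 6 (path length 6)

Answer: 6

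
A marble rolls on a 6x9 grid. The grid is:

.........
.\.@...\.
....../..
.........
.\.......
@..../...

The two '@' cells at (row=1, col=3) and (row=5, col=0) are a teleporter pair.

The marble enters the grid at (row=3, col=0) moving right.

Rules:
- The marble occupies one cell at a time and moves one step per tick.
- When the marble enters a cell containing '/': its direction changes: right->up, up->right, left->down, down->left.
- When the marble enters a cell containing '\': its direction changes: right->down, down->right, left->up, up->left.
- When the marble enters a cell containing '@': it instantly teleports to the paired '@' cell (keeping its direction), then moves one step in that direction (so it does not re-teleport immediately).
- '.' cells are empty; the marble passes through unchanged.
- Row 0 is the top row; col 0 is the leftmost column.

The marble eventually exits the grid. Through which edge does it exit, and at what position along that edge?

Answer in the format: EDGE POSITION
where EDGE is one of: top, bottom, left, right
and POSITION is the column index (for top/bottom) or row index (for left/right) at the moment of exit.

Answer: right 3

Derivation:
Step 1: enter (3,0), '.' pass, move right to (3,1)
Step 2: enter (3,1), '.' pass, move right to (3,2)
Step 3: enter (3,2), '.' pass, move right to (3,3)
Step 4: enter (3,3), '.' pass, move right to (3,4)
Step 5: enter (3,4), '.' pass, move right to (3,5)
Step 6: enter (3,5), '.' pass, move right to (3,6)
Step 7: enter (3,6), '.' pass, move right to (3,7)
Step 8: enter (3,7), '.' pass, move right to (3,8)
Step 9: enter (3,8), '.' pass, move right to (3,9)
Step 10: at (3,9) — EXIT via right edge, pos 3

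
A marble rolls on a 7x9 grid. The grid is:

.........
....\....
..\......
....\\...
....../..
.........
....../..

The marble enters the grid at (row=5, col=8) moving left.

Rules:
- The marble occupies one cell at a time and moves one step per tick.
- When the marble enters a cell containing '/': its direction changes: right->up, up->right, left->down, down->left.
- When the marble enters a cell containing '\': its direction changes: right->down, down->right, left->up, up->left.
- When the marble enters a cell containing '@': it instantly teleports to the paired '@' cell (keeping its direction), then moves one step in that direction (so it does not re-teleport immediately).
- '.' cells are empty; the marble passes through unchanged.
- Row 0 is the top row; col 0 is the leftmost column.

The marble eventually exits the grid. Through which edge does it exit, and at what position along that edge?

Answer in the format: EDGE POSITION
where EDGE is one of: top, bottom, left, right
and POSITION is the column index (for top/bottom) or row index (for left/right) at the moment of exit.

Step 1: enter (5,8), '.' pass, move left to (5,7)
Step 2: enter (5,7), '.' pass, move left to (5,6)
Step 3: enter (5,6), '.' pass, move left to (5,5)
Step 4: enter (5,5), '.' pass, move left to (5,4)
Step 5: enter (5,4), '.' pass, move left to (5,3)
Step 6: enter (5,3), '.' pass, move left to (5,2)
Step 7: enter (5,2), '.' pass, move left to (5,1)
Step 8: enter (5,1), '.' pass, move left to (5,0)
Step 9: enter (5,0), '.' pass, move left to (5,-1)
Step 10: at (5,-1) — EXIT via left edge, pos 5

Answer: left 5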